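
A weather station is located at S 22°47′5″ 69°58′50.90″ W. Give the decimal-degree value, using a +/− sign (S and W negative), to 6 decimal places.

-22.784722, -69.980806

Latitude: 22° + 47/60 + 5/3600 = 22 + 0.783333 + 0.001389 = 22.7847222
S ⇒ negate
Lon: 58′ + 50.9″ = 58.84833′; 69 + 58.84833/60 = 69.9808056
hemisphere W, so the sign is −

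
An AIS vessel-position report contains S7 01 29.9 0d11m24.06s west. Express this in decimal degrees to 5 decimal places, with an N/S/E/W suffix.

7.02497° S, 0.19002° W

Lat: 7° + 1/60 + 29.9/3600 = 7 + 0.016667 + 0.008306 = 7.024972
λ: 0 + 11/60 + 24.06/3600 = 0.190017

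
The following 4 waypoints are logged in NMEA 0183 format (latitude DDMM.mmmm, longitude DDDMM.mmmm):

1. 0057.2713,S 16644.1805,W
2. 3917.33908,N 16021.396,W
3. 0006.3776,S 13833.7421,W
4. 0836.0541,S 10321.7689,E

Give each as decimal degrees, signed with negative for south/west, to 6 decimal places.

Point 1:
  Lat: degrees = first 2 digits = 0, minutes = 57.2713; 0 + 57.2713/60 = 0.9545217
  hemisphere S, so the sign is −
  Lon: split at 3 digits → 166° and 44.1805′; 166 + 44.1805/60 = 166.7363417
  W → negative
Point 2:
  Latitude: split at 2 digits → 39° and 17.33908′; 39 + 17.33908/60 = 39.2889847
  N → positive
  Lon: degrees = first 3 digits = 160, minutes = 21.396; 160 + 21.396/60 = 160.3566000
  W → negative
Point 3:
  φ: degrees = first 2 digits = 0, minutes = 6.3776; 0 + 6.3776/60 = 0.1062933
  S → negative
  Longitude: degrees = first 3 digits = 138, minutes = 33.7421; 138 + 33.7421/60 = 138.5623683
  W → negative
Point 4:
  Lat: split at 2 digits → 08° and 36.0541′; 8 + 36.0541/60 = 8.6009017
  S → negative
  Lon: degrees = first 3 digits = 103, minutes = 21.7689; 103 + 21.7689/60 = 103.3628150
  E → positive

1. -0.954522, -166.736342
2. 39.288985, -160.356600
3. -0.106293, -138.562368
4. -8.600902, 103.362815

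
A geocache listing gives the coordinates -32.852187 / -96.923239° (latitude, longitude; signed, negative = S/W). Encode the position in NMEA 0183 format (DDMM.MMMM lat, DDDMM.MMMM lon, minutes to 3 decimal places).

3251.131,S / 09655.394,W

Latitude is negative → S; |value| = 32.852187
Latitude: minutes = (32.852187 − 32) × 60 = 51.13122
Longitude is negative → W; |value| = 96.923239
Longitude: minutes = (96.923239 − 96) × 60 = 55.39434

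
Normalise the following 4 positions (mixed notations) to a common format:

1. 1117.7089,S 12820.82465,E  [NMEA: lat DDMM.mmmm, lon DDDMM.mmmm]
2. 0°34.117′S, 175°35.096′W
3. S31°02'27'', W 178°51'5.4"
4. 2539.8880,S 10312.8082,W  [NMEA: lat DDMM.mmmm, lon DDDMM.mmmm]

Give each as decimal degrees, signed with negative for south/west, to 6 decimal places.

1. -11.295148, 128.347078
2. -0.568617, -175.584933
3. -31.040833, -178.851500
4. -25.664800, -103.213470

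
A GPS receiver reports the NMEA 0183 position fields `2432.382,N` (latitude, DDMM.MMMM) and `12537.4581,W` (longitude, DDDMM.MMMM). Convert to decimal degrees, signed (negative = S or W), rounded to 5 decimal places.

24.53970, -125.62430

Latitude: degrees = first 2 digits = 24, minutes = 32.382; 24 + 32.382/60 = 24.539700
N → positive
Lon: degrees = first 3 digits = 125, minutes = 37.4581; 125 + 37.4581/60 = 125.624302
W → negative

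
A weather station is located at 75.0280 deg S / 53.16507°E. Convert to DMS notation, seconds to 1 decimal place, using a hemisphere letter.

75°01′40.8″ S, 53°09′54.3″ E

Lat: whole degrees 75; 1.68000′ → 1′ and 40.800″
Lon: 0.165070° → 9.90420′; 0.90420 × 60 = 54.252″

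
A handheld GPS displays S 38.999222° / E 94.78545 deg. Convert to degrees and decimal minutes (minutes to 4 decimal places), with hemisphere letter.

φ: minutes = (38.999222 − 38) × 60 = 59.953320
λ: fractional part 0.785450 → 47.127000 minutes

38° 59.9533′ S, 94° 47.1270′ E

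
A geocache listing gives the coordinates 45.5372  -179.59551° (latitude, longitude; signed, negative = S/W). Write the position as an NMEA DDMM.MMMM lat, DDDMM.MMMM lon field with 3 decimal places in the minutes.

4532.232,N / 17935.731,W

Latitude: minutes = (45.537200 − 45) × 60 = 32.23200
Longitude is negative → W; |value| = 179.595510
λ: minutes = (179.595510 − 179) × 60 = 35.73060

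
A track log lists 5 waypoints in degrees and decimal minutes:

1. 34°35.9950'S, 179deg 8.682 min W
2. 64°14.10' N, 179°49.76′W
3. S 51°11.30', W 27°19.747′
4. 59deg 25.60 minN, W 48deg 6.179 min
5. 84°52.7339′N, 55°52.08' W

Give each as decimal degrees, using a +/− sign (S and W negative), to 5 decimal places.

1. -34.59992, -179.14470
2. 64.23500, -179.82933
3. -51.18833, -27.32912
4. 59.42667, -48.10298
5. 84.87890, -55.86800

Point 1:
  φ: 34 + 35.995/60 = 34.599917
  S ⇒ negate
  Lon: 8.682′ = 0.144700°; total 179.144700
  W ⇒ negate
Point 2:
  Latitude: 64 + 14.1/60 = 64.235000
  N → positive
  Lon: 179 + 49.76/60 = 179.829333
  W → negative
Point 3:
  Lat: 11.3′ = 0.188333°; total 51.188333
  S → negative
  Lon: 27 + 19.747/60 = 27.329117
  W ⇒ negate
Point 4:
  Latitude: 59 + 25.6/60 = 59.426667
  N → positive
  Lon: 6.179′ = 0.102983°; total 48.102983
  hemisphere W, so the sign is −
Point 5:
  φ: 84 + 52.7339/60 = 84.878898
  N ⇒ keep positive
  Lon: 52.08′ = 0.868000°; total 55.868000
  W ⇒ negate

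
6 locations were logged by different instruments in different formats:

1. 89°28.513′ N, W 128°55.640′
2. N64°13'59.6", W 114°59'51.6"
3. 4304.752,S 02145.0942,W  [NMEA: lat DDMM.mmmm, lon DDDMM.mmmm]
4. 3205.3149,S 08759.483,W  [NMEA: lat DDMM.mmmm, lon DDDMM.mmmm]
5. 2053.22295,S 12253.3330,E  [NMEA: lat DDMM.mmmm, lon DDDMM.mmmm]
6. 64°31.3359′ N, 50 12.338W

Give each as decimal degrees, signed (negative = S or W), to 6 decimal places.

1. 89.475217, -128.927333
2. 64.233222, -114.997667
3. -43.079200, -21.751570
4. -32.088582, -87.991383
5. -20.887049, 122.888883
6. 64.522265, -50.205633

Point 1:
  φ: 28.513′ = 0.475217°; total 89.4752167
  N ⇒ keep positive
  Lon: 55.64′ = 0.927333°; total 128.9273333
  W ⇒ negate
Point 2:
  Lat: 64° + 13/60 + 59.6/3600 = 64 + 0.216667 + 0.016556 = 64.2332222
  N ⇒ keep positive
  λ: 59′ + 51.6″ = 59.86000′; 114 + 59.86000/60 = 114.9976667
  W ⇒ negate
Point 3:
  φ: degrees = first 2 digits = 43, minutes = 4.752; 43 + 4.752/60 = 43.0792000
  S ⇒ negate
  Lon: degrees = first 3 digits = 21, minutes = 45.0942; 21 + 45.0942/60 = 21.7515700
  W ⇒ negate
Point 4:
  Latitude: split at 2 digits → 32° and 5.3149′; 32 + 5.3149/60 = 32.0885817
  hemisphere S, so the sign is −
  Lon: split at 3 digits → 087° and 59.483′; 87 + 59.483/60 = 87.9913833
  W ⇒ negate
Point 5:
  Latitude: split at 2 digits → 20° and 53.22295′; 20 + 53.22295/60 = 20.8870492
  S → negative
  λ: split at 3 digits → 122° and 53.333′; 122 + 53.333/60 = 122.8888833
  E → positive
Point 6:
  Lat: 64 + 31.3359/60 = 64.5222650
  N → positive
  Lon: 12.338′ = 0.205633°; total 50.2056333
  W ⇒ negate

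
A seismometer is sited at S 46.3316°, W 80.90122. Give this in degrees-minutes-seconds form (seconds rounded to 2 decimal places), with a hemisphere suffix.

Latitude: 0.331600 × 60 = 19.89600′ → 19′, remainder × 60 = 53.7600″
Longitude: 0.901220° → 54.07320′; 0.07320 × 60 = 4.3920″

46°19′53.76″ S, 80°54′4.39″ W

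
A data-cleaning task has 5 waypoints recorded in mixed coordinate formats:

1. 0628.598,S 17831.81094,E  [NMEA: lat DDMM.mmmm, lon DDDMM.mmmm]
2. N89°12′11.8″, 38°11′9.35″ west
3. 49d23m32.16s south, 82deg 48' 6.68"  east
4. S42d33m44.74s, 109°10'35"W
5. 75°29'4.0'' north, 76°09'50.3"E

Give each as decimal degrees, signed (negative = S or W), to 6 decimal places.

Point 1:
  φ: split at 2 digits → 06° and 28.598′; 6 + 28.598/60 = 6.4766333
  S ⇒ negate
  Lon: degrees = first 3 digits = 178, minutes = 31.81094; 178 + 31.81094/60 = 178.5301823
  E ⇒ keep positive
Point 2:
  Latitude: 89 + 12/60 + 11.8/3600 = 89.2032778
  N ⇒ keep positive
  Longitude: 11′ + 9.35″ = 11.15583′; 38 + 11.15583/60 = 38.1859306
  W → negative
Point 3:
  Latitude: 23′ + 32.16″ = 23.53600′; 49 + 23.53600/60 = 49.3922667
  S → negative
  Lon: 82 + 48/60 + 6.68/3600 = 82.8018556
  E ⇒ keep positive
Point 4:
  Lat: 42 + 33/60 + 44.74/3600 = 42.5624278
  S → negative
  Longitude: 109 + 10/60 + 35/3600 = 109.1763889
  W ⇒ negate
Point 5:
  φ: 29′ + 4″ = 29.06667′; 75 + 29.06667/60 = 75.4844444
  N ⇒ keep positive
  Longitude: 9′ + 50.3″ = 9.83833′; 76 + 9.83833/60 = 76.1639722
  E ⇒ keep positive

1. -6.476633, 178.530182
2. 89.203278, -38.185931
3. -49.392267, 82.801856
4. -42.562428, -109.176389
5. 75.484444, 76.163972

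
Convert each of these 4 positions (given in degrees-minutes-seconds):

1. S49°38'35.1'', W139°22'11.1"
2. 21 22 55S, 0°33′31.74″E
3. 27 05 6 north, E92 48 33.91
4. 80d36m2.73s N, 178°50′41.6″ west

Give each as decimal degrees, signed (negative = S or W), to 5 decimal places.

Point 1:
  φ: 38′ + 35.1″ = 38.58500′; 49 + 38.58500/60 = 49.643083
  hemisphere S, so the sign is −
  Longitude: 139 + 22/60 + 11.1/3600 = 139.369750
  W ⇒ negate
Point 2:
  Lat: 21 + 22/60 + 55/3600 = 21.381944
  hemisphere S, so the sign is −
  Lon: 0° + 33/60 + 31.74/3600 = 0 + 0.550000 + 0.008817 = 0.558817
  E ⇒ keep positive
Point 3:
  φ: 27° + 5/60 + 6/3600 = 27 + 0.083333 + 0.001667 = 27.085000
  N → positive
  Longitude: 92 + 48/60 + 33.91/3600 = 92.809419
  E → positive
Point 4:
  Lat: 36′ + 2.73″ = 36.04550′; 80 + 36.04550/60 = 80.600758
  N → positive
  Lon: 178 + 50/60 + 41.6/3600 = 178.844889
  hemisphere W, so the sign is −

1. -49.64308, -139.36975
2. -21.38194, 0.55882
3. 27.08500, 92.80942
4. 80.60076, -178.84489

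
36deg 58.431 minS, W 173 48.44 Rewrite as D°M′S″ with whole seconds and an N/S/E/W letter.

36°58′26″ S, 173°48′26″ W

Lat: 58.43100′ → 58′ and 0.43100 × 60 = 25.86″
Longitude: 48.44000′ → 48′ and 0.44000 × 60 = 26.40″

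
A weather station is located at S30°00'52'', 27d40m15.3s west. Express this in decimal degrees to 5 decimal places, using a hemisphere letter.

30.01444° S, 27.67092° W

Latitude: 30 + 0/60 + 52/3600 = 30.014444
λ: 40′ + 15.3″ = 40.25500′; 27 + 40.25500/60 = 27.670917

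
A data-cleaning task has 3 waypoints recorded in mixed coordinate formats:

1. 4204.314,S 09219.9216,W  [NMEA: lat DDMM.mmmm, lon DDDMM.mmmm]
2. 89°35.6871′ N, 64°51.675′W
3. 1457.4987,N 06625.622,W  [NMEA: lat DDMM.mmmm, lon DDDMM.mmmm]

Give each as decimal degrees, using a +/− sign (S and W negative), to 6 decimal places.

Point 1:
  Latitude: split at 2 digits → 42° and 4.314′; 42 + 4.314/60 = 42.0719000
  hemisphere S, so the sign is −
  Lon: split at 3 digits → 092° and 19.9216′; 92 + 19.9216/60 = 92.3320267
  W → negative
Point 2:
  φ: 35.6871′ = 0.594785°; total 89.5947850
  N ⇒ keep positive
  Longitude: 51.675′ = 0.861250°; total 64.8612500
  W → negative
Point 3:
  Lat: split at 2 digits → 14° and 57.4987′; 14 + 57.4987/60 = 14.9583117
  N ⇒ keep positive
  Longitude: split at 3 digits → 066° and 25.622′; 66 + 25.622/60 = 66.4270333
  W ⇒ negate

1. -42.071900, -92.332027
2. 89.594785, -64.861250
3. 14.958312, -66.427033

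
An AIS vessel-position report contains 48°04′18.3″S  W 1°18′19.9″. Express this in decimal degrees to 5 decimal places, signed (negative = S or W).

Lat: 4′ + 18.3″ = 4.30500′; 48 + 4.30500/60 = 48.071750
hemisphere S, so the sign is −
Longitude: 1° + 18/60 + 19.9/3600 = 1 + 0.300000 + 0.005528 = 1.305528
hemisphere W, so the sign is −

-48.07175, -1.30553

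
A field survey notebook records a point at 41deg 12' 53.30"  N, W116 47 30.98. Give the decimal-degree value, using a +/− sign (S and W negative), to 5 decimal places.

Latitude: 41° + 12/60 + 53.3/3600 = 41 + 0.200000 + 0.014806 = 41.214806
N → positive
Longitude: 116 + 47/60 + 30.98/3600 = 116.791939
hemisphere W, so the sign is −

41.21481, -116.79194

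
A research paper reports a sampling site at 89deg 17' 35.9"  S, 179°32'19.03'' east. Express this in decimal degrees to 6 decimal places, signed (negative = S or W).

φ: 89 + 17/60 + 35.9/3600 = 89.2933056
S → negative
λ: 179° + 32/60 + 19.03/3600 = 179 + 0.533333 + 0.005286 = 179.5386194
E → positive

-89.293306, 179.538619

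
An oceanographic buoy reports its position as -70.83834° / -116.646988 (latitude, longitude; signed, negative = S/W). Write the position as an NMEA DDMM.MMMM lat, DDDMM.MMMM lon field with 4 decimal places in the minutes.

7050.3004,S / 11638.8193,W

Latitude is negative → S; |value| = 70.838340
φ: minutes = (70.838340 − 70) × 60 = 50.300400
Longitude is negative → W; |value| = 116.646988
λ: minutes = (116.646988 − 116) × 60 = 38.819280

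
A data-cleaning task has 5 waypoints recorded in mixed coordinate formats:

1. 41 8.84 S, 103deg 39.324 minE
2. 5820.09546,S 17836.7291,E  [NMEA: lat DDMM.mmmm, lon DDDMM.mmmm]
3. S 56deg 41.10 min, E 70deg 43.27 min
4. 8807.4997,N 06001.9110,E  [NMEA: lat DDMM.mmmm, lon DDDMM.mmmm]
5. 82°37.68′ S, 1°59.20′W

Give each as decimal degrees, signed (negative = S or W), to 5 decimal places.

1. -41.14733, 103.65540
2. -58.33492, 178.61215
3. -56.68500, 70.72117
4. 88.12500, 60.03185
5. -82.62800, -1.98667

Point 1:
  Latitude: 41 + 8.84/60 = 41.147333
  S ⇒ negate
  Longitude: 103 + 39.324/60 = 103.655400
  E → positive
Point 2:
  Latitude: split at 2 digits → 58° and 20.09546′; 58 + 20.09546/60 = 58.334924
  S ⇒ negate
  Lon: degrees = first 3 digits = 178, minutes = 36.7291; 178 + 36.7291/60 = 178.612152
  E → positive
Point 3:
  Lat: 56 + 41.1/60 = 56.685000
  hemisphere S, so the sign is −
  Longitude: 70 + 43.27/60 = 70.721167
  E → positive
Point 4:
  φ: degrees = first 2 digits = 88, minutes = 7.4997; 88 + 7.4997/60 = 88.124995
  N ⇒ keep positive
  λ: split at 3 digits → 060° and 1.911′; 60 + 1.911/60 = 60.031850
  E → positive
Point 5:
  Latitude: 82 + 37.68/60 = 82.628000
  hemisphere S, so the sign is −
  Longitude: 59.2′ = 0.986667°; total 1.986667
  W → negative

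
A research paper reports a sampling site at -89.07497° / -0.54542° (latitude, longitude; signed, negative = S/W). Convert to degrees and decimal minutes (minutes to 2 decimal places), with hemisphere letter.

89° 4.50′ S, 0° 32.73′ W

Latitude is negative → S; |value| = 89.074970
Lat: 89° + 0.074970 × 60 = 89° 4.4982′
Longitude is negative → W; |value| = 0.545420
Longitude: fractional part 0.545420 → 32.7252 minutes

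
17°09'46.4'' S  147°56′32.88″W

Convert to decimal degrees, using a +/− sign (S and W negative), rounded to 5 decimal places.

-17.16289, -147.94247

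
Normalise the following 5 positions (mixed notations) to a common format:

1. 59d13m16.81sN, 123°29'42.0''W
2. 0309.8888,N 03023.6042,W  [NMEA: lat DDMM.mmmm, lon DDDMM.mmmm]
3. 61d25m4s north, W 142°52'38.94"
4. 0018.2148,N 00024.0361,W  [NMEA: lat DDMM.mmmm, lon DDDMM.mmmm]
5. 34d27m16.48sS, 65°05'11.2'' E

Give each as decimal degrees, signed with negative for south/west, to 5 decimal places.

1. 59.22134, -123.49500
2. 3.16481, -30.39340
3. 61.41778, -142.87748
4. 0.30358, -0.40060
5. -34.45458, 65.08644

Point 1:
  φ: 59° + 13/60 + 16.81/3600 = 59 + 0.216667 + 0.004669 = 59.221336
  N → positive
  Lon: 123 + 29/60 + 42/3600 = 123.495000
  W ⇒ negate
Point 2:
  φ: split at 2 digits → 03° and 9.8888′; 3 + 9.8888/60 = 3.164813
  N → positive
  Lon: degrees = first 3 digits = 30, minutes = 23.6042; 30 + 23.6042/60 = 30.393403
  W → negative
Point 3:
  Latitude: 61° + 25/60 + 4/3600 = 61 + 0.416667 + 0.001111 = 61.417778
  N → positive
  Lon: 142 + 52/60 + 38.94/3600 = 142.877483
  W → negative
Point 4:
  φ: degrees = first 2 digits = 0, minutes = 18.2148; 0 + 18.2148/60 = 0.303580
  N ⇒ keep positive
  Lon: degrees = first 3 digits = 0, minutes = 24.0361; 0 + 24.0361/60 = 0.400602
  W ⇒ negate
Point 5:
  Lat: 27′ + 16.48″ = 27.27467′; 34 + 27.27467/60 = 34.454578
  hemisphere S, so the sign is −
  Longitude: 5′ + 11.2″ = 5.18667′; 65 + 5.18667/60 = 65.086444
  E → positive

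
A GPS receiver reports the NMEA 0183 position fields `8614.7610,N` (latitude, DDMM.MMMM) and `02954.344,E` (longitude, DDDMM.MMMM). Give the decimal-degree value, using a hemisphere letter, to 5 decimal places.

86.24602° N, 29.90573° E

Lat: degrees = first 2 digits = 86, minutes = 14.761; 86 + 14.761/60 = 86.246017
λ: degrees = first 3 digits = 29, minutes = 54.344; 29 + 54.344/60 = 29.905733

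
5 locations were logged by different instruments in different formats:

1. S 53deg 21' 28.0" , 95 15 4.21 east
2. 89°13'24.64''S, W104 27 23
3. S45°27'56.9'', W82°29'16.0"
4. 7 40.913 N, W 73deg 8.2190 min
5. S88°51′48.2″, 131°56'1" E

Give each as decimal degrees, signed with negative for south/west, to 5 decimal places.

Point 1:
  Latitude: 53 + 21/60 + 28/3600 = 53.357778
  hemisphere S, so the sign is −
  Lon: 15′ + 4.21″ = 15.07017′; 95 + 15.07017/60 = 95.251169
  E ⇒ keep positive
Point 2:
  Lat: 89 + 13/60 + 24.64/3600 = 89.223511
  hemisphere S, so the sign is −
  Lon: 27′ + 23″ = 27.38333′; 104 + 27.38333/60 = 104.456389
  W → negative
Point 3:
  φ: 27′ + 56.9″ = 27.94833′; 45 + 27.94833/60 = 45.465806
  S → negative
  λ: 29′ + 16″ = 29.26667′; 82 + 29.26667/60 = 82.487778
  hemisphere W, so the sign is −
Point 4:
  Latitude: 7 + 40.913/60 = 7.681883
  N → positive
  Longitude: 73 + 8.219/60 = 73.136983
  hemisphere W, so the sign is −
Point 5:
  φ: 88° + 51/60 + 48.2/3600 = 88 + 0.850000 + 0.013389 = 88.863389
  S → negative
  Longitude: 56′ + 1″ = 56.01667′; 131 + 56.01667/60 = 131.933611
  E ⇒ keep positive

1. -53.35778, 95.25117
2. -89.22351, -104.45639
3. -45.46581, -82.48778
4. 7.68188, -73.13698
5. -88.86339, 131.93361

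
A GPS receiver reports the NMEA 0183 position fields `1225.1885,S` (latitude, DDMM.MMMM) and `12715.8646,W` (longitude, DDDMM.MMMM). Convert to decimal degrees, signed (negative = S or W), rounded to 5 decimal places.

φ: degrees = first 2 digits = 12, minutes = 25.1885; 12 + 25.1885/60 = 12.419808
hemisphere S, so the sign is −
Lon: degrees = first 3 digits = 127, minutes = 15.8646; 127 + 15.8646/60 = 127.264410
hemisphere W, so the sign is −

-12.41981, -127.26441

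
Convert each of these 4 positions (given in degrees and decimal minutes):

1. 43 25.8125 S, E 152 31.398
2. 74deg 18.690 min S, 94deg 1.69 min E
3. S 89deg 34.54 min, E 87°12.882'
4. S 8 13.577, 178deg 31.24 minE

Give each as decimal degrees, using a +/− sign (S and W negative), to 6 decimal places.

1. -43.430208, 152.523300
2. -74.311500, 94.028167
3. -89.575667, 87.214700
4. -8.226283, 178.520667

Point 1:
  Latitude: 43 + 25.8125/60 = 43.4302083
  S → negative
  Lon: 31.398′ = 0.523300°; total 152.5233000
  E ⇒ keep positive
Point 2:
  Lat: 18.69′ = 0.311500°; total 74.3115000
  S ⇒ negate
  Longitude: 94 + 1.69/60 = 94.0281667
  E → positive
Point 3:
  Latitude: 34.54′ = 0.575667°; total 89.5756667
  S → negative
  Lon: 87 + 12.882/60 = 87.2147000
  E ⇒ keep positive
Point 4:
  Latitude: 8 + 13.577/60 = 8.2262833
  hemisphere S, so the sign is −
  Longitude: 178 + 31.24/60 = 178.5206667
  E ⇒ keep positive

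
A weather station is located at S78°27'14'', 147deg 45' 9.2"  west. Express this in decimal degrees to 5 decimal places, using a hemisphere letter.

78.45389° S, 147.75256° W

Latitude: 78° + 27/60 + 14/3600 = 78 + 0.450000 + 0.003889 = 78.453889
Longitude: 147 + 45/60 + 9.2/3600 = 147.752556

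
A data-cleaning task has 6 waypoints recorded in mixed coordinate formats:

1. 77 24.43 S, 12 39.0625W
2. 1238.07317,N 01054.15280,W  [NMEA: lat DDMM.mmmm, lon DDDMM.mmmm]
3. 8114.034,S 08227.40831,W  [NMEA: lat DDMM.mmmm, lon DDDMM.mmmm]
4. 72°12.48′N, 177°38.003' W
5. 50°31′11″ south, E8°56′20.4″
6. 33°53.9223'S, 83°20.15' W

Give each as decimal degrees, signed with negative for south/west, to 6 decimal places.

1. -77.407167, -12.651042
2. 12.634553, -10.902547
3. -81.233900, -82.456805
4. 72.208000, -177.633383
5. -50.519722, 8.939000
6. -33.898705, -83.335833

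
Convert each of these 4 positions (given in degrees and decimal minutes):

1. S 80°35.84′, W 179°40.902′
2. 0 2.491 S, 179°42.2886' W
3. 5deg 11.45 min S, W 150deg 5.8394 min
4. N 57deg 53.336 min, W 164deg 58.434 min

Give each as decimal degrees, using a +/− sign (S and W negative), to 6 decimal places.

Point 1:
  φ: 35.84′ = 0.597333°; total 80.5973333
  S → negative
  Longitude: 179 + 40.902/60 = 179.6817000
  hemisphere W, so the sign is −
Point 2:
  φ: 2.491′ = 0.041517°; total 0.0415167
  hemisphere S, so the sign is −
  Longitude: 42.2886′ = 0.704810°; total 179.7048100
  W → negative
Point 3:
  Lat: 5 + 11.45/60 = 5.1908333
  S → negative
  Longitude: 150 + 5.8394/60 = 150.0973233
  W → negative
Point 4:
  φ: 57 + 53.336/60 = 57.8889333
  N ⇒ keep positive
  Longitude: 164 + 58.434/60 = 164.9739000
  W ⇒ negate

1. -80.597333, -179.681700
2. -0.041517, -179.704810
3. -5.190833, -150.097323
4. 57.888933, -164.973900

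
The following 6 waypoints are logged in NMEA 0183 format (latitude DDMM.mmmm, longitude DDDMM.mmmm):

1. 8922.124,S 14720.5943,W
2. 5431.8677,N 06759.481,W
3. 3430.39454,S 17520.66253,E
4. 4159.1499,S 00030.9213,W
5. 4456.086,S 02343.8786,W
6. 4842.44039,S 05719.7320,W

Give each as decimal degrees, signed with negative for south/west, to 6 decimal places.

Point 1:
  Lat: degrees = first 2 digits = 89, minutes = 22.124; 89 + 22.124/60 = 89.3687333
  S ⇒ negate
  Longitude: split at 3 digits → 147° and 20.5943′; 147 + 20.5943/60 = 147.3432383
  hemisphere W, so the sign is −
Point 2:
  φ: degrees = first 2 digits = 54, minutes = 31.8677; 54 + 31.8677/60 = 54.5311283
  N → positive
  λ: degrees = first 3 digits = 67, minutes = 59.481; 67 + 59.481/60 = 67.9913500
  W → negative
Point 3:
  Latitude: split at 2 digits → 34° and 30.39454′; 34 + 30.39454/60 = 34.5065757
  S → negative
  λ: split at 3 digits → 175° and 20.66253′; 175 + 20.66253/60 = 175.3443755
  E ⇒ keep positive
Point 4:
  Lat: degrees = first 2 digits = 41, minutes = 59.1499; 41 + 59.1499/60 = 41.9858317
  S → negative
  Lon: degrees = first 3 digits = 0, minutes = 30.9213; 0 + 30.9213/60 = 0.5153550
  W → negative
Point 5:
  φ: split at 2 digits → 44° and 56.086′; 44 + 56.086/60 = 44.9347667
  hemisphere S, so the sign is −
  Longitude: degrees = first 3 digits = 23, minutes = 43.8786; 23 + 43.8786/60 = 23.7313100
  W ⇒ negate
Point 6:
  Latitude: split at 2 digits → 48° and 42.44039′; 48 + 42.44039/60 = 48.7073398
  S ⇒ negate
  Longitude: split at 3 digits → 057° and 19.732′; 57 + 19.732/60 = 57.3288667
  hemisphere W, so the sign is −

1. -89.368733, -147.343238
2. 54.531128, -67.991350
3. -34.506576, 175.344376
4. -41.985832, -0.515355
5. -44.934767, -23.731310
6. -48.707340, -57.328867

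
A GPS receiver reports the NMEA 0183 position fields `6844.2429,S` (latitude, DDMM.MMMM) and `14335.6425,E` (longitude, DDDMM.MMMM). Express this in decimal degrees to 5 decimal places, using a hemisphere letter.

68.73738° S, 143.59404° E

Latitude: degrees = first 2 digits = 68, minutes = 44.2429; 68 + 44.2429/60 = 68.737382
Lon: degrees = first 3 digits = 143, minutes = 35.6425; 143 + 35.6425/60 = 143.594042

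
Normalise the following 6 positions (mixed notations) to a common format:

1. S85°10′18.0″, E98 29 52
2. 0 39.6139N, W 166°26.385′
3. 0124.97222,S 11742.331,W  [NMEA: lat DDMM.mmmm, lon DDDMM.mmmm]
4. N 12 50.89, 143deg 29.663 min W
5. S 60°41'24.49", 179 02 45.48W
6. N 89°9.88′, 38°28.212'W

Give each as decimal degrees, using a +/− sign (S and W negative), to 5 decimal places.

Point 1:
  Lat: 85° + 10/60 + 18/3600 = 85 + 0.166667 + 0.005000 = 85.171667
  S → negative
  Lon: 29′ + 52″ = 29.86667′; 98 + 29.86667/60 = 98.497778
  E ⇒ keep positive
Point 2:
  φ: 39.6139′ = 0.660232°; total 0.660232
  N ⇒ keep positive
  Lon: 26.385′ = 0.439750°; total 166.439750
  W ⇒ negate
Point 3:
  φ: degrees = first 2 digits = 1, minutes = 24.97222; 1 + 24.97222/60 = 1.416204
  hemisphere S, so the sign is −
  Lon: split at 3 digits → 117° and 42.331′; 117 + 42.331/60 = 117.705517
  hemisphere W, so the sign is −
Point 4:
  Lat: 12 + 50.89/60 = 12.848167
  N → positive
  λ: 29.663′ = 0.494383°; total 143.494383
  hemisphere W, so the sign is −
Point 5:
  φ: 60° + 41/60 + 24.49/3600 = 60 + 0.683333 + 0.006803 = 60.690136
  S ⇒ negate
  Longitude: 179° + 2/60 + 45.48/3600 = 179 + 0.033333 + 0.012633 = 179.045967
  W → negative
Point 6:
  Lat: 89 + 9.88/60 = 89.164667
  N → positive
  Longitude: 38 + 28.212/60 = 38.470200
  W ⇒ negate

1. -85.17167, 98.49778
2. 0.66023, -166.43975
3. -1.41620, -117.70552
4. 12.84817, -143.49438
5. -60.69014, -179.04597
6. 89.16467, -38.47020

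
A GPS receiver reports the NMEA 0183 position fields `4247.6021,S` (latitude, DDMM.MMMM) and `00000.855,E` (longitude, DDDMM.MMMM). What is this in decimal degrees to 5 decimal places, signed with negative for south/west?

-42.79337, 0.01425

φ: split at 2 digits → 42° and 47.6021′; 42 + 47.6021/60 = 42.793368
hemisphere S, so the sign is −
Lon: split at 3 digits → 000° and 0.855′; 0 + 0.855/60 = 0.014250
E ⇒ keep positive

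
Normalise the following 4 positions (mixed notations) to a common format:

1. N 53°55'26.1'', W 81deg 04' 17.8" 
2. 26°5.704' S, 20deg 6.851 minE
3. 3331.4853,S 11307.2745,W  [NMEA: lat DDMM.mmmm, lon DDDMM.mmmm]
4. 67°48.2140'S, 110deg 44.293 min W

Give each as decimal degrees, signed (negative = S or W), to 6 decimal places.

1. 53.923917, -81.071611
2. -26.095067, 20.114183
3. -33.524755, -113.121242
4. -67.803567, -110.738217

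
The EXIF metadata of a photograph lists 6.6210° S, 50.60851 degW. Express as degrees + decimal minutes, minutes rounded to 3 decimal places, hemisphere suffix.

6° 37.260′ S, 50° 36.511′ W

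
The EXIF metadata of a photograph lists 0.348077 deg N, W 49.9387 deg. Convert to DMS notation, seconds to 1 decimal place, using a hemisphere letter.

0°20′53.1″ N, 49°56′19.3″ W

Lat: whole degrees 0; 20.88462′ → 20′ and 53.077″
Lon: whole degrees 49; 56.32200′ → 56′ and 19.320″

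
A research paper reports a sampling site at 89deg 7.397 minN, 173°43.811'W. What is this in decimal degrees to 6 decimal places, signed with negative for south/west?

Latitude: 7.397′ = 0.123283°; total 89.1232833
N ⇒ keep positive
λ: 173 + 43.811/60 = 173.7301833
W ⇒ negate

89.123283, -173.730183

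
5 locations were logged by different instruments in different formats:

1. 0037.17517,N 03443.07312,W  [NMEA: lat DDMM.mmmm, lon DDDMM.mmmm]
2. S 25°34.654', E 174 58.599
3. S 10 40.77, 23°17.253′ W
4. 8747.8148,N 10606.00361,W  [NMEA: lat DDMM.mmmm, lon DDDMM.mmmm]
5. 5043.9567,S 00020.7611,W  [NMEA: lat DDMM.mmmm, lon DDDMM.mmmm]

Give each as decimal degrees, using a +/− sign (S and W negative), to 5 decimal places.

Point 1:
  Latitude: degrees = first 2 digits = 0, minutes = 37.17517; 0 + 37.17517/60 = 0.619586
  N → positive
  Longitude: degrees = first 3 digits = 34, minutes = 43.07312; 34 + 43.07312/60 = 34.717885
  hemisphere W, so the sign is −
Point 2:
  Latitude: 34.654′ = 0.577567°; total 25.577567
  hemisphere S, so the sign is −
  Lon: 174 + 58.599/60 = 174.976650
  E ⇒ keep positive
Point 3:
  φ: 10 + 40.77/60 = 10.679500
  S ⇒ negate
  λ: 23 + 17.253/60 = 23.287550
  W → negative
Point 4:
  Lat: degrees = first 2 digits = 87, minutes = 47.8148; 87 + 47.8148/60 = 87.796913
  N ⇒ keep positive
  λ: degrees = first 3 digits = 106, minutes = 6.00361; 106 + 6.00361/60 = 106.100060
  hemisphere W, so the sign is −
Point 5:
  Latitude: split at 2 digits → 50° and 43.9567′; 50 + 43.9567/60 = 50.732612
  S → negative
  λ: split at 3 digits → 000° and 20.7611′; 0 + 20.7611/60 = 0.346018
  hemisphere W, so the sign is −

1. 0.61959, -34.71789
2. -25.57757, 174.97665
3. -10.67950, -23.28755
4. 87.79691, -106.10006
5. -50.73261, -0.34602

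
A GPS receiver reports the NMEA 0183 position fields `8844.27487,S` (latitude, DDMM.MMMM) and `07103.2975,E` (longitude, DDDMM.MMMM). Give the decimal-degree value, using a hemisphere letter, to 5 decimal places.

88.73791° S, 71.05496° E

φ: degrees = first 2 digits = 88, minutes = 44.27487; 88 + 44.27487/60 = 88.737915
Longitude: split at 3 digits → 071° and 3.2975′; 71 + 3.2975/60 = 71.054958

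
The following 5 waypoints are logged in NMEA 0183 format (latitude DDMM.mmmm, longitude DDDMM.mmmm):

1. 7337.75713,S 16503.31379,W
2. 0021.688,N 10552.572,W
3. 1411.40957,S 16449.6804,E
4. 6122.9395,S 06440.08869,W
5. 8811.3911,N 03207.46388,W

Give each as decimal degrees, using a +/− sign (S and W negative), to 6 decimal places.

1. -73.629286, -165.055230
2. 0.361467, -105.876200
3. -14.190160, 164.828007
4. -61.382325, -64.668145
5. 88.189852, -32.124398

Point 1:
  φ: split at 2 digits → 73° and 37.75713′; 73 + 37.75713/60 = 73.6292855
  hemisphere S, so the sign is −
  λ: split at 3 digits → 165° and 3.31379′; 165 + 3.31379/60 = 165.0552298
  W ⇒ negate
Point 2:
  φ: split at 2 digits → 00° and 21.688′; 0 + 21.688/60 = 0.3614667
  N → positive
  Longitude: degrees = first 3 digits = 105, minutes = 52.572; 105 + 52.572/60 = 105.8762000
  W ⇒ negate
Point 3:
  Lat: degrees = first 2 digits = 14, minutes = 11.40957; 14 + 11.40957/60 = 14.1901595
  S ⇒ negate
  Lon: degrees = first 3 digits = 164, minutes = 49.6804; 164 + 49.6804/60 = 164.8280067
  E → positive
Point 4:
  φ: degrees = first 2 digits = 61, minutes = 22.9395; 61 + 22.9395/60 = 61.3823250
  S ⇒ negate
  Lon: split at 3 digits → 064° and 40.08869′; 64 + 40.08869/60 = 64.6681448
  W → negative
Point 5:
  φ: split at 2 digits → 88° and 11.3911′; 88 + 11.3911/60 = 88.1898517
  N → positive
  λ: degrees = first 3 digits = 32, minutes = 7.46388; 32 + 7.46388/60 = 32.1243980
  W ⇒ negate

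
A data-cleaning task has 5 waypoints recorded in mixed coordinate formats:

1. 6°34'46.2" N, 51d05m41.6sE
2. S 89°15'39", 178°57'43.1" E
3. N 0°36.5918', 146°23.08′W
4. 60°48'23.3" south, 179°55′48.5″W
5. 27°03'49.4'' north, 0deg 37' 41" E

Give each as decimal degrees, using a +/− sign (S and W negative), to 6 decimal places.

1. 6.579500, 51.094889
2. -89.260833, 178.961972
3. 0.609863, -146.384667
4. -60.806472, -179.930139
5. 27.063722, 0.628056

Point 1:
  Lat: 34′ + 46.2″ = 34.77000′; 6 + 34.77000/60 = 6.5795000
  N ⇒ keep positive
  Lon: 51° + 5/60 + 41.6/3600 = 51 + 0.083333 + 0.011556 = 51.0948889
  E ⇒ keep positive
Point 2:
  φ: 15′ + 39″ = 15.65000′; 89 + 15.65000/60 = 89.2608333
  S ⇒ negate
  Longitude: 178° + 57/60 + 43.1/3600 = 178 + 0.950000 + 0.011972 = 178.9619722
  E → positive
Point 3:
  Lat: 0 + 36.5918/60 = 0.6098633
  N → positive
  λ: 146 + 23.08/60 = 146.3846667
  W ⇒ negate
Point 4:
  Lat: 48′ + 23.3″ = 48.38833′; 60 + 48.38833/60 = 60.8064722
  hemisphere S, so the sign is −
  λ: 179 + 55/60 + 48.5/3600 = 179.9301389
  hemisphere W, so the sign is −
Point 5:
  φ: 27° + 3/60 + 49.4/3600 = 27 + 0.050000 + 0.013722 = 27.0637222
  N → positive
  λ: 0 + 37/60 + 41/3600 = 0.6280556
  E ⇒ keep positive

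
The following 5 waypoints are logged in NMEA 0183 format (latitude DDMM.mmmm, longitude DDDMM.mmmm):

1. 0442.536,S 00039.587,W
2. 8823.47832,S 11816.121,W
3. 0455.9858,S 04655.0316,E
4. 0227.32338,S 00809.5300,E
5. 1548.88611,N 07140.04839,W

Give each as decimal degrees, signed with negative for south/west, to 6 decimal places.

Point 1:
  Latitude: degrees = first 2 digits = 4, minutes = 42.536; 4 + 42.536/60 = 4.7089333
  S → negative
  λ: split at 3 digits → 000° and 39.587′; 0 + 39.587/60 = 0.6597833
  hemisphere W, so the sign is −
Point 2:
  Lat: degrees = first 2 digits = 88, minutes = 23.47832; 88 + 23.47832/60 = 88.3913053
  S ⇒ negate
  Lon: degrees = first 3 digits = 118, minutes = 16.121; 118 + 16.121/60 = 118.2686833
  hemisphere W, so the sign is −
Point 3:
  Latitude: split at 2 digits → 04° and 55.9858′; 4 + 55.9858/60 = 4.9330967
  S ⇒ negate
  Lon: degrees = first 3 digits = 46, minutes = 55.0316; 46 + 55.0316/60 = 46.9171933
  E ⇒ keep positive
Point 4:
  Lat: degrees = first 2 digits = 2, minutes = 27.32338; 2 + 27.32338/60 = 2.4553897
  S ⇒ negate
  Longitude: degrees = first 3 digits = 8, minutes = 9.53; 8 + 9.53/60 = 8.1588333
  E ⇒ keep positive
Point 5:
  φ: split at 2 digits → 15° and 48.88611′; 15 + 48.88611/60 = 15.8147685
  N ⇒ keep positive
  Longitude: degrees = first 3 digits = 71, minutes = 40.04839; 71 + 40.04839/60 = 71.6674732
  W ⇒ negate

1. -4.708933, -0.659783
2. -88.391305, -118.268683
3. -4.933097, 46.917193
4. -2.455390, 8.158833
5. 15.814769, -71.667473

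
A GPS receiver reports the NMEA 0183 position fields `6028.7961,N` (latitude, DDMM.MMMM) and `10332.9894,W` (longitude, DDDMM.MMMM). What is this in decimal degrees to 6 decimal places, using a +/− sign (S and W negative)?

60.479935, -103.549823

Lat: split at 2 digits → 60° and 28.7961′; 60 + 28.7961/60 = 60.4799350
N → positive
λ: split at 3 digits → 103° and 32.9894′; 103 + 32.9894/60 = 103.5498233
W ⇒ negate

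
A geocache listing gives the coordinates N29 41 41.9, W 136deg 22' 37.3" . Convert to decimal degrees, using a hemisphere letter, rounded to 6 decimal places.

φ: 29 + 41/60 + 41.9/3600 = 29.6949722
Lon: 22′ + 37.3″ = 22.62167′; 136 + 22.62167/60 = 136.3770278

29.694972° N, 136.377028° W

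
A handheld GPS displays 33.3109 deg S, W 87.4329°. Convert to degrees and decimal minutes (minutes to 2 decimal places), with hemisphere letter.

φ: minutes = (33.310900 − 33) × 60 = 18.6540
Longitude: 87° + 0.432900 × 60 = 87° 25.9740′

33° 18.65′ S, 87° 25.97′ W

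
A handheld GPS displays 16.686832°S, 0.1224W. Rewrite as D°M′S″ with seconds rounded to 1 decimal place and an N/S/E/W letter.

16°41′12.6″ S, 0°07′20.6″ W

φ: whole degrees 16; 41.20992′ → 41′ and 12.595″
λ: 0.122400° → 7.34400′; 0.34400 × 60 = 20.640″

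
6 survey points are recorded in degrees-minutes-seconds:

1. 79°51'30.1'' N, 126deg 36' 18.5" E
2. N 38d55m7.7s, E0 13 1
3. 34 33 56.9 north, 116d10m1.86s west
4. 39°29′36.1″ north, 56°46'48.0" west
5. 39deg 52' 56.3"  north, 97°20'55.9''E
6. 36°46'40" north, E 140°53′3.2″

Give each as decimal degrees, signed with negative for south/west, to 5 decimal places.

Point 1:
  Lat: 51′ + 30.1″ = 51.50167′; 79 + 51.50167/60 = 79.858361
  N → positive
  Longitude: 126 + 36/60 + 18.5/3600 = 126.605139
  E → positive
Point 2:
  φ: 38° + 55/60 + 7.7/3600 = 38 + 0.916667 + 0.002139 = 38.918806
  N ⇒ keep positive
  λ: 13′ + 1″ = 13.01667′; 0 + 13.01667/60 = 0.216944
  E → positive
Point 3:
  Latitude: 33′ + 56.9″ = 33.94833′; 34 + 33.94833/60 = 34.565806
  N → positive
  Lon: 116° + 10/60 + 1.86/3600 = 116 + 0.166667 + 0.000517 = 116.167183
  hemisphere W, so the sign is −
Point 4:
  Lat: 39° + 29/60 + 36.1/3600 = 39 + 0.483333 + 0.010028 = 39.493361
  N ⇒ keep positive
  λ: 46′ + 48″ = 46.80000′; 56 + 46.80000/60 = 56.780000
  W ⇒ negate
Point 5:
  φ: 52′ + 56.3″ = 52.93833′; 39 + 52.93833/60 = 39.882306
  N ⇒ keep positive
  λ: 97° + 20/60 + 55.9/3600 = 97 + 0.333333 + 0.015528 = 97.348861
  E → positive
Point 6:
  Latitude: 36° + 46/60 + 40/3600 = 36 + 0.766667 + 0.011111 = 36.777778
  N ⇒ keep positive
  Lon: 140 + 53/60 + 3.2/3600 = 140.884222
  E ⇒ keep positive

1. 79.85836, 126.60514
2. 38.91881, 0.21694
3. 34.56581, -116.16718
4. 39.49336, -56.78000
5. 39.88231, 97.34886
6. 36.77778, 140.88422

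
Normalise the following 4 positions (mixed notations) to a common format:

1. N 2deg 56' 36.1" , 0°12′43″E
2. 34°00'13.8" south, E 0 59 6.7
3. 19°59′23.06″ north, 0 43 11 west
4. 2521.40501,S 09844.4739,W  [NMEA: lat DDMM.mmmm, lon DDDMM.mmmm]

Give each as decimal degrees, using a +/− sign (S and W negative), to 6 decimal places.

Point 1:
  φ: 56′ + 36.1″ = 56.60167′; 2 + 56.60167/60 = 2.9433611
  N → positive
  λ: 12′ + 43″ = 12.71667′; 0 + 12.71667/60 = 0.2119444
  E → positive
Point 2:
  Latitude: 34° + 0/60 + 13.8/3600 = 34 + 0.000000 + 0.003833 = 34.0038333
  S → negative
  λ: 0° + 59/60 + 6.7/3600 = 0 + 0.983333 + 0.001861 = 0.9851944
  E ⇒ keep positive
Point 3:
  φ: 19° + 59/60 + 23.06/3600 = 19 + 0.983333 + 0.006406 = 19.9897389
  N → positive
  Longitude: 0° + 43/60 + 11/3600 = 0 + 0.716667 + 0.003056 = 0.7197222
  W → negative
Point 4:
  Latitude: degrees = first 2 digits = 25, minutes = 21.40501; 25 + 21.40501/60 = 25.3567502
  S → negative
  λ: split at 3 digits → 098° and 44.4739′; 98 + 44.4739/60 = 98.7412317
  W ⇒ negate

1. 2.943361, 0.211944
2. -34.003833, 0.985194
3. 19.989739, -0.719722
4. -25.356750, -98.741232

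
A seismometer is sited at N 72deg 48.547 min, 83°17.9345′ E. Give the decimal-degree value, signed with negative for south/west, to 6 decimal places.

72.809117, 83.298908

φ: 72 + 48.547/60 = 72.8091167
N ⇒ keep positive
Longitude: 17.9345′ = 0.298908°; total 83.2989083
E ⇒ keep positive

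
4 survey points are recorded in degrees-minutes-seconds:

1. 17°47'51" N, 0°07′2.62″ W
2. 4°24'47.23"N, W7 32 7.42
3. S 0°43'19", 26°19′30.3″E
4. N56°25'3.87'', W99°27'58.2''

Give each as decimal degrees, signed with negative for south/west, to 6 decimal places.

1. 17.797500, -0.117394
2. 4.413119, -7.535394
3. -0.721944, 26.325083
4. 56.417742, -99.466167

Point 1:
  Lat: 17° + 47/60 + 51/3600 = 17 + 0.783333 + 0.014167 = 17.7975000
  N → positive
  λ: 0 + 7/60 + 2.62/3600 = 0.1173944
  hemisphere W, so the sign is −
Point 2:
  Lat: 4 + 24/60 + 47.23/3600 = 4.4131194
  N → positive
  λ: 32′ + 7.42″ = 32.12367′; 7 + 32.12367/60 = 7.5353944
  W ⇒ negate
Point 3:
  Latitude: 0° + 43/60 + 19/3600 = 0 + 0.716667 + 0.005278 = 0.7219444
  hemisphere S, so the sign is −
  Longitude: 26 + 19/60 + 30.3/3600 = 26.3250833
  E → positive
Point 4:
  Lat: 56 + 25/60 + 3.87/3600 = 56.4177417
  N ⇒ keep positive
  Longitude: 27′ + 58.2″ = 27.97000′; 99 + 27.97000/60 = 99.4661667
  W ⇒ negate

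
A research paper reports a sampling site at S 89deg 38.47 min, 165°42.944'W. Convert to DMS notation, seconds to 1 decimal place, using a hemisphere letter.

φ: 38.47000′ → 38′ and 0.47000 × 60 = 28.200″
Lon: fractional minutes 0.94400 × 60 = 56.640″

89°38′28.2″ S, 165°42′56.6″ W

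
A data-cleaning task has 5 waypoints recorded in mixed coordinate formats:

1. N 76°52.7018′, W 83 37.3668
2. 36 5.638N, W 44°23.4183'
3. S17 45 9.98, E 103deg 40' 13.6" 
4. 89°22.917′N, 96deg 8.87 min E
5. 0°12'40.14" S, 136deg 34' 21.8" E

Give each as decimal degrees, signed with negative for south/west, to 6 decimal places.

Point 1:
  φ: 52.7018′ = 0.878363°; total 76.8783633
  N ⇒ keep positive
  Lon: 37.3668′ = 0.622780°; total 83.6227800
  W → negative
Point 2:
  φ: 36 + 5.638/60 = 36.0939667
  N ⇒ keep positive
  Longitude: 44 + 23.4183/60 = 44.3903050
  W ⇒ negate
Point 3:
  Lat: 45′ + 9.98″ = 45.16633′; 17 + 45.16633/60 = 17.7527722
  S → negative
  Lon: 103° + 40/60 + 13.6/3600 = 103 + 0.666667 + 0.003778 = 103.6704444
  E → positive
Point 4:
  φ: 22.917′ = 0.381950°; total 89.3819500
  N → positive
  λ: 8.87′ = 0.147833°; total 96.1478333
  E ⇒ keep positive
Point 5:
  φ: 0 + 12/60 + 40.14/3600 = 0.2111500
  S → negative
  Longitude: 136 + 34/60 + 21.8/3600 = 136.5727222
  E ⇒ keep positive

1. 76.878363, -83.622780
2. 36.093967, -44.390305
3. -17.752772, 103.670444
4. 89.381950, 96.147833
5. -0.211150, 136.572722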